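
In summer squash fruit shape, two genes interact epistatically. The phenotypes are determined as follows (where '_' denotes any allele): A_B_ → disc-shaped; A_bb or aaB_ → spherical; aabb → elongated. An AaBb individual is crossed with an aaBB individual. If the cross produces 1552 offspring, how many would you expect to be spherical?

Cross: AaBb × aaBB — consider each gene separately:
A gene: Aa × aa → 2 Aa, 2 aa → 2 A_ : 2 aa (out of 4)
B gene: Bb × BB → 2 BB, 2 Bb → 4 B_ (out of 4)
Genotype classes (out of 4 × 4 = 16): A_B_ = 2×4 = 8; aaB_ = 2×4 = 8
Apply the phenotype rules: A_B_ (8) → disc-shaped; aaB_ (8) → spherical
Phenotype counts (out of 16): 8 disc-shaped, 8 spherical
spherical: 8 out of 16 → fraction 1/2
Expected count = 1/2 × 1552 = 776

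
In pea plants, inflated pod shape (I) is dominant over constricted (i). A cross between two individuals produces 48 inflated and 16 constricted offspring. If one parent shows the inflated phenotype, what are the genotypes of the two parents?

Observed offspring: 48 inflated, 16 constricted
The observed ratio simplifies to 3:1. Constricted (ii) offspring appear, so each parent must contribute one i allele. The parent stated to show inflated carries I, so it is Ii. The other parent is then either Ii or ii: Ii × ii would give a 1:1 split, whereas Ii × Ii gives 3:1 — matching the data. So both parents are heterozygous (Ii × Ii).
Parent genotypes: Ii × Ii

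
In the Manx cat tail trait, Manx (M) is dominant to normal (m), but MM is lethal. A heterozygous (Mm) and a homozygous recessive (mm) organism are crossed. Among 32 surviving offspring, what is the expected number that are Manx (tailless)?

Cross: Mm × mm
Punnett square offspring (before lethality): 2 Mm, 2 mm
No MM offspring are produced in this cross.
Manx (tailless): 2 out of 4 → fraction 1/2
Expected count = 1/2 × 32 = 16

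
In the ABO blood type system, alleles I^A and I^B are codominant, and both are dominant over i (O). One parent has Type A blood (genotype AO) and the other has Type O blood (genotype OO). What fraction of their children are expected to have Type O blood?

Cross: AO × OO
Possible offspring genotypes: 2 AO, 2 OO
Blood type counts: 2 Type A, 2 Type O
Probability of Type O: 2/4 = 1/2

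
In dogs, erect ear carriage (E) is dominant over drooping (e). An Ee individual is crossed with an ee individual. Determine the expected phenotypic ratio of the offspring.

Punnett square for Ee × ee:
Offspring genotypes: 2 Ee, 2 ee
erect: 2, drooping: 2
Ratio: 1:1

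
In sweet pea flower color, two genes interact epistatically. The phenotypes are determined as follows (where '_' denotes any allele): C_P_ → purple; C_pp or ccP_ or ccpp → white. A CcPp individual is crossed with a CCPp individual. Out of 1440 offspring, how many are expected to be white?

Cross: CcPp × CCPp — consider each gene separately:
C gene: Cc × CC → 2 CC, 2 Cc → 4 C_ (out of 4)
P gene: Pp × Pp → 1 PP, 2 Pp, 1 pp → 3 P_ : 1 pp (out of 4)
Genotype classes (out of 4 × 4 = 16): C_P_ = 4×3 = 12; C_pp = 4×1 = 4
Apply the phenotype rules: C_P_ (12) → purple; C_pp (4) → white
Phenotype counts (out of 16): 12 purple, 4 white
white: 4 out of 16 → fraction 1/4
Expected count = 1/4 × 1440 = 360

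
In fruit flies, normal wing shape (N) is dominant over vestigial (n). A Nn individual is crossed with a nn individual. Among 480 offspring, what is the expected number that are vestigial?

Punnett square for Nn × nn:
Offspring genotypes: 2 Nn, 2 nn
normal: 2, vestigial: 2
vestigial: 2 out of 4 → fraction 1/2
Expected count = 1/2 × 480 = 240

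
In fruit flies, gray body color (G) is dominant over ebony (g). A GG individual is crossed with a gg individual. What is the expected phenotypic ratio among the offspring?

Punnett square for GG × gg:
Offspring genotypes: 4 Gg
gray: 4, ebony: 0
Ratio: all gray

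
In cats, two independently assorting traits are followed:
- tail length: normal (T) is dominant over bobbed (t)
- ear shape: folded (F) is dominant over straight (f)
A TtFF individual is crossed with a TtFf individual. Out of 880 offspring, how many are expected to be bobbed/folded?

Dihybrid cross TtFF × TtFf — consider each gene separately:
tail length: Tt × Tt → 1 TT, 2 Tt, 1 tt → 3 T_ : 1 tt (out of 4)
ear shape: FF × Ff → 2 FF, 2 Ff → 4 F_ (out of 4)
Combine (counts out of 4 × 4 = 16): normal/folded (T_F_) = 3×4 = 12; bobbed/folded (ttF_) = 1×4 = 4
Phenotype counts (out of 16): 12 normal/folded, 4 bobbed/folded
bobbed/folded: 4 out of 16 → fraction 1/4
Expected count = 1/4 × 880 = 220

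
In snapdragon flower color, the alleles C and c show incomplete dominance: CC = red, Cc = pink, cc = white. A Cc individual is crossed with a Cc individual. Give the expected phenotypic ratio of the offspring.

Punnett square for Cc × Cc:
Offspring genotypes: 1 CC, 2 Cc, 1 cc
Phenotype counts: 1 red, 2 pink, 1 white
Ratio: 1 red : 2 pink : 1 white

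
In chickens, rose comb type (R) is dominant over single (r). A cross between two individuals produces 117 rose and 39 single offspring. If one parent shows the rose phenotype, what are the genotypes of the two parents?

Observed offspring: 117 rose, 39 single
The observed ratio simplifies to 3:1. Single (rr) offspring appear, so each parent must contribute one r allele. The parent stated to show rose carries R, so it is Rr. The other parent is then either Rr or rr: Rr × rr would give a 1:1 split, whereas Rr × Rr gives 3:1 — matching the data. So both parents are heterozygous (Rr × Rr).
Parent genotypes: Rr × Rr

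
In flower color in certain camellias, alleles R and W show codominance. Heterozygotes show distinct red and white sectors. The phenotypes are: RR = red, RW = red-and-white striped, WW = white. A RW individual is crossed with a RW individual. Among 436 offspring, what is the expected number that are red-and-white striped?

Punnett square for RW × RW:
Offspring genotypes: 1 RR, 2 RW, 1 WW
Phenotype counts: 1 red, 2 red-and-white striped, 1 white
red-and-white striped: 2 out of 4 → fraction 1/2
Expected count = 1/2 × 436 = 218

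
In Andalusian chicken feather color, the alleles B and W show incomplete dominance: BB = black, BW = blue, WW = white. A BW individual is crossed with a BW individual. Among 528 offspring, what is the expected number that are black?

Punnett square for BW × BW:
Offspring genotypes: 1 BB, 2 BW, 1 WW
Phenotype counts: 1 black, 2 blue, 1 white
black: 1 out of 4 → fraction 1/4
Expected count = 1/4 × 528 = 132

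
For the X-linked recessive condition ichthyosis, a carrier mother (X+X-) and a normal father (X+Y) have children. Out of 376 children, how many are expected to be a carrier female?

Cross: X+X- × X+Y
Offspring: 1 X+X+, 1 X+Y, 1 X+X-, 1 X-Y
Probability of a carrier female: 1/4
Expected count = 1/4 × 376 = 94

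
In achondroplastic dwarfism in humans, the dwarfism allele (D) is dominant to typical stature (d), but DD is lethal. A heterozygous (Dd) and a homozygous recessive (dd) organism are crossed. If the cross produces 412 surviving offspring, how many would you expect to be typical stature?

Cross: Dd × dd
Punnett square offspring (before lethality): 2 Dd, 2 dd
No DD offspring are produced in this cross.
typical stature: 2 out of 4 → fraction 1/2
Expected count = 1/2 × 412 = 206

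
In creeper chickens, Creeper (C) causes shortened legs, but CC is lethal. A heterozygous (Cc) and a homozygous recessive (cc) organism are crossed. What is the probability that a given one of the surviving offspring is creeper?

Cross: Cc × cc
Punnett square offspring (before lethality): 2 Cc, 2 cc
No CC offspring are produced in this cross.
creeper: 2 out of 4
Probability: 2/4 = 1/2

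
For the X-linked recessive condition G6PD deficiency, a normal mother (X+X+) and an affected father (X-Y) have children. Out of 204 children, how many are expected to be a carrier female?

Cross: X+X+ × X-Y
Offspring: 2 X+X-, 2 X+Y
Probability of a carrier female: 2/4 = 1/2
Expected count = 1/2 × 204 = 102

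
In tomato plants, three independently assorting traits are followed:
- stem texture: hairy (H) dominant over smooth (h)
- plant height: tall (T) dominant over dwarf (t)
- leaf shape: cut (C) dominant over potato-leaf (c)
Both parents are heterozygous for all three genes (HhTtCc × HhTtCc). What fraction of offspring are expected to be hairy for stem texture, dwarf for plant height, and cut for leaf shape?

Trihybrid cross: HhTtCc × HhTtCc
Each trait segregates independently with a 3:1 phenotypic ratio, so each gene contributes 3/4 (dominant) or 1/4 (recessive).
Target: hairy (stem texture), dwarf (plant height), cut (leaf shape)
Probability = product of independent per-trait probabilities
= 3/4 × 1/4 × 3/4 = 9/64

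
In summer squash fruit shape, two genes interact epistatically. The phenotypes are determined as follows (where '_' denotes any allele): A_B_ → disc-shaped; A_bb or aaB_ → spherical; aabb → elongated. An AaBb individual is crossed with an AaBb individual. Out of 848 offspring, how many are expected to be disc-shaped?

Cross: AaBb × AaBb — consider each gene separately:
A gene: Aa × Aa → 1 AA, 2 Aa, 1 aa → 3 A_ : 1 aa (out of 4)
B gene: Bb × Bb → 1 BB, 2 Bb, 1 bb → 3 B_ : 1 bb (out of 4)
Genotype classes (out of 4 × 4 = 16): A_B_ = 3×3 = 9; A_bb = 3×1 = 3; aaB_ = 1×3 = 3; aabb = 1×1 = 1
Apply the phenotype rules: A_B_ (9) → disc-shaped; A_bb (3) + aaB_ (3) → spherical; aabb (1) → elongated
Phenotype counts (out of 16): 9 disc-shaped, 6 spherical, 1 elongated
disc-shaped: 9 out of 16 → fraction 9/16
Expected count = 9/16 × 848 = 477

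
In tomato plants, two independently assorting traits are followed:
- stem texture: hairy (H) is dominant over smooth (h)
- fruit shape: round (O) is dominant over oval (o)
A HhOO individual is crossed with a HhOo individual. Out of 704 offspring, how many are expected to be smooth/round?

Dihybrid cross HhOO × HhOo — consider each gene separately:
stem texture: Hh × Hh → 1 HH, 2 Hh, 1 hh → 3 H_ : 1 hh (out of 4)
fruit shape: OO × Oo → 2 OO, 2 Oo → 4 O_ (out of 4)
Combine (counts out of 4 × 4 = 16): hairy/round (H_O_) = 3×4 = 12; smooth/round (hhO_) = 1×4 = 4
Phenotype counts (out of 16): 12 hairy/round, 4 smooth/round
smooth/round: 4 out of 16 → fraction 1/4
Expected count = 1/4 × 704 = 176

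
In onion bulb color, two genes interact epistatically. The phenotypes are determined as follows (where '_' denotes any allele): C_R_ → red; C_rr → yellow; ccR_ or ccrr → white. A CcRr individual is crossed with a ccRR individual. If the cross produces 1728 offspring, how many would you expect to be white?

Cross: CcRr × ccRR — consider each gene separately:
C gene: Cc × cc → 2 Cc, 2 cc → 2 C_ : 2 cc (out of 4)
R gene: Rr × RR → 2 RR, 2 Rr → 4 R_ (out of 4)
Genotype classes (out of 4 × 4 = 16): C_R_ = 2×4 = 8; ccR_ = 2×4 = 8
Apply the phenotype rules: C_R_ (8) → red; ccR_ (8) → white
Phenotype counts (out of 16): 8 red, 8 white
white: 8 out of 16 → fraction 1/2
Expected count = 1/2 × 1728 = 864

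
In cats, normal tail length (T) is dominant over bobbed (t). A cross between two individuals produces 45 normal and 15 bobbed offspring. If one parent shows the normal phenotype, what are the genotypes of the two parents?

Observed offspring: 45 normal, 15 bobbed
The observed ratio simplifies to 3:1. Bobbed (tt) offspring appear, so each parent must contribute one t allele. The parent stated to show normal carries T, so it is Tt. The other parent is then either Tt or tt: Tt × tt would give a 1:1 split, whereas Tt × Tt gives 3:1 — matching the data. So both parents are heterozygous (Tt × Tt).
Parent genotypes: Tt × Tt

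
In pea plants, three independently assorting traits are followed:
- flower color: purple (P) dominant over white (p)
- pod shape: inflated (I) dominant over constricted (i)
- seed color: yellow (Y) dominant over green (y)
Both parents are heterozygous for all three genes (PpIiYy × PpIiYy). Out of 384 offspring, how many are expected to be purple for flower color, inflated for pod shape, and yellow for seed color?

Trihybrid cross: PpIiYy × PpIiYy
Each trait segregates independently with a 3:1 phenotypic ratio, so each gene contributes 3/4 (dominant) or 1/4 (recessive).
Target: purple (flower color), inflated (pod shape), yellow (seed color)
Probability = product of independent per-trait probabilities
= 3/4 × 3/4 × 3/4 = 27/64
Expected count = 27/64 × 384 = 162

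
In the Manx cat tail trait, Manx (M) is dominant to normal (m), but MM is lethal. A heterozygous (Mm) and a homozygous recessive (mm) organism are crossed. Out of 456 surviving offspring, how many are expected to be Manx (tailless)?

Cross: Mm × mm
Punnett square offspring (before lethality): 2 Mm, 2 mm
No MM offspring are produced in this cross.
Manx (tailless): 2 out of 4 → fraction 1/2
Expected count = 1/2 × 456 = 228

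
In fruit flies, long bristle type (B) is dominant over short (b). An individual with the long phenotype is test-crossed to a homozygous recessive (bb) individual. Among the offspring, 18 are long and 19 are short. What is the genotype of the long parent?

Test cross: ? × bb
Offspring: 18 long, 19 short — approximately 1:1.
A 1:1 ratio in a test cross indicates the unknown parent is heterozygous (Bb).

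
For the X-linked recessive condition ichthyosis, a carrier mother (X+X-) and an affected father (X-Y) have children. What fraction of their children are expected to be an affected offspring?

Cross: X+X- × X-Y
Offspring: 1 X+X-, 1 X+Y, 1 X-X-, 1 X-Y
Probability of an affected offspring: 2/4 = 1/2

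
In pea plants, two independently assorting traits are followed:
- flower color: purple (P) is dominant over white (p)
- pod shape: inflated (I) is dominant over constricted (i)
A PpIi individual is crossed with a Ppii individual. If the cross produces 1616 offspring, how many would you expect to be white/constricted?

Dihybrid cross PpIi × Ppii — consider each gene separately:
flower color: Pp × Pp → 1 PP, 2 Pp, 1 pp → 3 P_ : 1 pp (out of 4)
pod shape: Ii × ii → 2 Ii, 2 ii → 2 I_ : 2 ii (out of 4)
Combine (counts out of 4 × 4 = 16): purple/inflated (P_I_) = 3×2 = 6; purple/constricted (P_ii) = 3×2 = 6; white/inflated (ppI_) = 1×2 = 2; white/constricted (ppii) = 1×2 = 2
Phenotype counts (out of 16): 6 purple/inflated, 6 purple/constricted, 2 white/inflated, 2 white/constricted
white/constricted: 2 out of 16 → fraction 1/8
Expected count = 1/8 × 1616 = 202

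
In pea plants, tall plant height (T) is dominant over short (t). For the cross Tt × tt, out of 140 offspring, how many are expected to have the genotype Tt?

Punnett square for Tt × tt:
Offspring genotypes: 2 Tt, 2 tt
Total offspring: 4
Count with target: 2
Probability: 2/4 = 1/2
Expected count = 1/2 × 140 = 70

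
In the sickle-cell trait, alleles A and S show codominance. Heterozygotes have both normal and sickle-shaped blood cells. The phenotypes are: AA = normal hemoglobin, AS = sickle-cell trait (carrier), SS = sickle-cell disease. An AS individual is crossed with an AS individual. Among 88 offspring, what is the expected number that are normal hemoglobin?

Punnett square for AS × AS:
Offspring genotypes: 1 AA, 2 AS, 1 SS
Phenotype counts: 1 normal hemoglobin, 2 sickle-cell trait (carrier), 1 sickle-cell disease
normal hemoglobin: 1 out of 4 → fraction 1/4
Expected count = 1/4 × 88 = 22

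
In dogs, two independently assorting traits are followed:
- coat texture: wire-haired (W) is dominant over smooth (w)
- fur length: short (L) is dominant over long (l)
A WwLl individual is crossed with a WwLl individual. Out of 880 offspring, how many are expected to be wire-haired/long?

Dihybrid cross WwLl × WwLl — consider each gene separately:
coat texture: Ww × Ww → 1 WW, 2 Ww, 1 ww → 3 W_ : 1 ww (out of 4)
fur length: Ll × Ll → 1 LL, 2 Ll, 1 ll → 3 L_ : 1 ll (out of 4)
Combine (counts out of 4 × 4 = 16): wire-haired/short (W_L_) = 3×3 = 9; wire-haired/long (W_ll) = 3×1 = 3; smooth/short (wwL_) = 1×3 = 3; smooth/long (wwll) = 1×1 = 1
Phenotype counts (out of 16): 9 wire-haired/short, 3 wire-haired/long, 3 smooth/short, 1 smooth/long
wire-haired/long: 3 out of 16 → fraction 3/16
Expected count = 3/16 × 880 = 165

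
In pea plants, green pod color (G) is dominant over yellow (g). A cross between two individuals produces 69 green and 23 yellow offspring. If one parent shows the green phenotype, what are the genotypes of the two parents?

Observed offspring: 69 green, 23 yellow
The observed ratio simplifies to 3:1. Yellow (gg) offspring appear, so each parent must contribute one g allele. The parent stated to show green carries G, so it is Gg. The other parent is then either Gg or gg: Gg × gg would give a 1:1 split, whereas Gg × Gg gives 3:1 — matching the data. So both parents are heterozygous (Gg × Gg).
Parent genotypes: Gg × Gg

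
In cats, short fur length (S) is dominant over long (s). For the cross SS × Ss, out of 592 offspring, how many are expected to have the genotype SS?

Punnett square for SS × Ss:
Offspring genotypes: 2 SS, 2 Ss
Total offspring: 4
Count with target: 2
Probability: 2/4 = 1/2
Expected count = 1/2 × 592 = 296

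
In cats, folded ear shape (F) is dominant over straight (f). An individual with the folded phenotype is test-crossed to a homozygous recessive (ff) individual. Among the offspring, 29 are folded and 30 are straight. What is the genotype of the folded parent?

Test cross: ? × ff
Offspring: 29 folded, 30 straight — approximately 1:1.
A 1:1 ratio in a test cross indicates the unknown parent is heterozygous (Ff).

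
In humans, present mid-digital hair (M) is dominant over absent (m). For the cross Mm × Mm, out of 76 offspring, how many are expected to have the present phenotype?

Punnett square for Mm × Mm:
Offspring genotypes: 1 MM, 2 Mm, 1 mm
Total offspring: 4
Count with target: 3
Probability: 3/4
Expected count = 3/4 × 76 = 57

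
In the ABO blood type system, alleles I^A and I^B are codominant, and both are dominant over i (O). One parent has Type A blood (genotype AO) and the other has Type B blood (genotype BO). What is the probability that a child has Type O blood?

Cross: AO × BO
Possible offspring genotypes: 1 AB, 1 AO, 1 BO, 1 OO
Blood type counts: 1 Type AB, 1 Type A, 1 Type B, 1 Type O
Probability of Type O: 1/4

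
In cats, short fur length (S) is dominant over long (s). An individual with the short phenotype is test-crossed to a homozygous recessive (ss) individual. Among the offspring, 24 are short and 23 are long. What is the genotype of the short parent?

Test cross: ? × ss
Offspring: 24 short, 23 long — approximately 1:1.
A 1:1 ratio in a test cross indicates the unknown parent is heterozygous (Ss).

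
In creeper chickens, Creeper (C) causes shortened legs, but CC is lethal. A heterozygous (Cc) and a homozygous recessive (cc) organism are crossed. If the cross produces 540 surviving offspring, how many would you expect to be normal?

Cross: Cc × cc
Punnett square offspring (before lethality): 2 Cc, 2 cc
No CC offspring are produced in this cross.
normal: 2 out of 4 → fraction 1/2
Expected count = 1/2 × 540 = 270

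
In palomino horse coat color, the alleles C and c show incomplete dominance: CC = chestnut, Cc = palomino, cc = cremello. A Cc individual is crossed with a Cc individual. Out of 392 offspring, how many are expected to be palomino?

Punnett square for Cc × Cc:
Offspring genotypes: 1 CC, 2 Cc, 1 cc
Phenotype counts: 1 chestnut, 2 palomino, 1 cremello
palomino: 2 out of 4 → fraction 1/2
Expected count = 1/2 × 392 = 196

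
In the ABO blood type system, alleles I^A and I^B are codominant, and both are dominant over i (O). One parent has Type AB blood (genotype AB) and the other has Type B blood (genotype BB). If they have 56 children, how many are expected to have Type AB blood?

Cross: AB × BB
Possible offspring genotypes: 2 AB, 2 BB
Blood type counts: 2 Type AB, 2 Type B
Probability of Type AB: 2/4 = 1/2
Expected count = 1/2 × 56 = 28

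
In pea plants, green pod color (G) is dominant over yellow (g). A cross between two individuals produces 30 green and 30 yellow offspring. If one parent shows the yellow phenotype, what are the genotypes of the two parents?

Observed offspring: 30 green, 30 yellow
The observed ratio simplifies to 1:1. One parent shows yellow, so its genotype must be gg. A 1:1 offspring split requires the other parent to be heterozygous (Gg).
Parent genotypes: gg × Gg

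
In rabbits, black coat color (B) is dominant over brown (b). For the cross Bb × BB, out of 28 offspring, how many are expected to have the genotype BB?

Punnett square for Bb × BB:
Offspring genotypes: 2 BB, 2 Bb
Total offspring: 4
Count with target: 2
Probability: 2/4 = 1/2
Expected count = 1/2 × 28 = 14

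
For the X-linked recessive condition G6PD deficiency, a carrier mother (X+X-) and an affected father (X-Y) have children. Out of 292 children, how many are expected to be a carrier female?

Cross: X+X- × X-Y
Offspring: 1 X+X-, 1 X+Y, 1 X-X-, 1 X-Y
Probability of a carrier female: 1/4
Expected count = 1/4 × 292 = 73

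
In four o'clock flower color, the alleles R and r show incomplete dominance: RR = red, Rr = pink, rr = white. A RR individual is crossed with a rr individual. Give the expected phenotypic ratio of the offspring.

Punnett square for RR × rr:
Offspring genotypes: 4 Rr
Phenotype counts: 4 pink
Ratio: all pink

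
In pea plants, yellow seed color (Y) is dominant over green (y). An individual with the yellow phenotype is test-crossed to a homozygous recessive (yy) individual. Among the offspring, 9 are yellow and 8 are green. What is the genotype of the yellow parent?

Test cross: ? × yy
Offspring: 9 yellow, 8 green — approximately 1:1.
A 1:1 ratio in a test cross indicates the unknown parent is heterozygous (Yy).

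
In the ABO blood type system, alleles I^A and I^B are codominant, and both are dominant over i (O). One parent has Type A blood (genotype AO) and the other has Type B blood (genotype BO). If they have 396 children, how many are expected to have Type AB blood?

Cross: AO × BO
Possible offspring genotypes: 1 AB, 1 AO, 1 BO, 1 OO
Blood type counts: 1 Type AB, 1 Type A, 1 Type B, 1 Type O
Probability of Type AB: 1/4
Expected count = 1/4 × 396 = 99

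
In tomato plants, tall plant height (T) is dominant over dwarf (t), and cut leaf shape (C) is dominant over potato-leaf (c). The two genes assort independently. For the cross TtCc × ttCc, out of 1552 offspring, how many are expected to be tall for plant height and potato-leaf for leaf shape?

Dihybrid cross TtCc × ttCc — consider each gene separately:
plant height: Tt × tt → 2 Tt, 2 tt → 2 T_ : 2 tt (out of 4)
leaf shape: Cc × Cc → 1 CC, 2 Cc, 1 cc → 3 C_ : 1 cc (out of 4)
Looking for: tall (T_) and potato-leaf (cc)
P(tall) = 2/4, P(potato-leaf) = 1/4
P(both) = 2/4 × 1/4 = 2/16 = 1/8
Expected count = 1/8 × 1552 = 194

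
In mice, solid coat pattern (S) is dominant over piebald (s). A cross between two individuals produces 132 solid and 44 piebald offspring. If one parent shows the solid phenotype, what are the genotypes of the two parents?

Observed offspring: 132 solid, 44 piebald
The observed ratio simplifies to 3:1. Piebald (ss) offspring appear, so each parent must contribute one s allele. The parent stated to show solid carries S, so it is Ss. The other parent is then either Ss or ss: Ss × ss would give a 1:1 split, whereas Ss × Ss gives 3:1 — matching the data. So both parents are heterozygous (Ss × Ss).
Parent genotypes: Ss × Ss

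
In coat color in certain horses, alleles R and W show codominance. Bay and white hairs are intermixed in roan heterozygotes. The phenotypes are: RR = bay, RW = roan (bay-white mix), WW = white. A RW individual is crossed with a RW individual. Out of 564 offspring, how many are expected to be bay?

Punnett square for RW × RW:
Offspring genotypes: 1 RR, 2 RW, 1 WW
Phenotype counts: 1 bay, 2 roan (bay-white mix), 1 white
bay: 1 out of 4 → fraction 1/4
Expected count = 1/4 × 564 = 141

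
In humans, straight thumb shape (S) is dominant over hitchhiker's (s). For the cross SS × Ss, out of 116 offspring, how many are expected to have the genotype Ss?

Punnett square for SS × Ss:
Offspring genotypes: 2 SS, 2 Ss
Total offspring: 4
Count with target: 2
Probability: 2/4 = 1/2
Expected count = 1/2 × 116 = 58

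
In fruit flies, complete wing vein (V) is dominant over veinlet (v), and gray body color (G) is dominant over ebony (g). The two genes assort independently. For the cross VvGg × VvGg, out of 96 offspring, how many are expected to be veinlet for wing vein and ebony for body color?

Dihybrid cross VvGg × VvGg — consider each gene separately:
wing vein: Vv × Vv → 1 VV, 2 Vv, 1 vv → 3 V_ : 1 vv (out of 4)
body color: Gg × Gg → 1 GG, 2 Gg, 1 gg → 3 G_ : 1 gg (out of 4)
Looking for: veinlet (vv) and ebony (gg)
P(veinlet) = 1/4, P(ebony) = 1/4
P(both) = 1/4 × 1/4 = 1/16
Expected count = 1/16 × 96 = 6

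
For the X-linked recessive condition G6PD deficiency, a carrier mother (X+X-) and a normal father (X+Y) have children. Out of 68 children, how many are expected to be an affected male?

Cross: X+X- × X+Y
Offspring: 1 X+X+, 1 X+Y, 1 X+X-, 1 X-Y
Probability of an affected male: 1/4
Expected count = 1/4 × 68 = 17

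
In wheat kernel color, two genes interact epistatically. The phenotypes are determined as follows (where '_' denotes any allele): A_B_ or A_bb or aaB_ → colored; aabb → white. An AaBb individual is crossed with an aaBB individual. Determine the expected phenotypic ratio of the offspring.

Cross: AaBb × aaBB — consider each gene separately:
A gene: Aa × aa → 2 Aa, 2 aa → 2 A_ : 2 aa (out of 4)
B gene: Bb × BB → 2 BB, 2 Bb → 4 B_ (out of 4)
Genotype classes (out of 4 × 4 = 16): A_B_ = 2×4 = 8; aaB_ = 2×4 = 8
Apply the phenotype rules: A_B_ (8) + aaB_ (8) → colored
Phenotype counts (out of 16): 16 colored
Ratio: all colored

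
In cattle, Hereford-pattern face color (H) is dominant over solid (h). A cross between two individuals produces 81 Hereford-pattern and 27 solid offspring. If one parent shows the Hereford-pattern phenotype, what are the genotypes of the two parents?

Observed offspring: 81 Hereford-pattern, 27 solid
The observed ratio simplifies to 3:1. Solid (hh) offspring appear, so each parent must contribute one h allele. The parent stated to show Hereford-pattern carries H, so it is Hh. The other parent is then either Hh or hh: Hh × hh would give a 1:1 split, whereas Hh × Hh gives 3:1 — matching the data. So both parents are heterozygous (Hh × Hh).
Parent genotypes: Hh × Hh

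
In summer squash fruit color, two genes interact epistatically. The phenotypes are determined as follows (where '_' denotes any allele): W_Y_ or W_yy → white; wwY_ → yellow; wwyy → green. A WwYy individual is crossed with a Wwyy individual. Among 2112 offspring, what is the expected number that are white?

Cross: WwYy × Wwyy — consider each gene separately:
W gene: Ww × Ww → 1 WW, 2 Ww, 1 ww → 3 W_ : 1 ww (out of 4)
Y gene: Yy × yy → 2 Yy, 2 yy → 2 Y_ : 2 yy (out of 4)
Genotype classes (out of 4 × 4 = 16): W_Y_ = 3×2 = 6; W_yy = 3×2 = 6; wwY_ = 1×2 = 2; wwyy = 1×2 = 2
Apply the phenotype rules: W_Y_ (6) + W_yy (6) → white; wwY_ (2) → yellow; wwyy (2) → green
Phenotype counts (out of 16): 12 white, 2 yellow, 2 green
white: 12 out of 16 → fraction 3/4
Expected count = 3/4 × 2112 = 1584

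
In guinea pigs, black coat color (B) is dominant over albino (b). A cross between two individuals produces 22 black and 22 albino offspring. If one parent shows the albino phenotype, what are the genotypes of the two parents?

Observed offspring: 22 black, 22 albino
The observed ratio simplifies to 1:1. One parent shows albino, so its genotype must be bb. A 1:1 offspring split requires the other parent to be heterozygous (Bb).
Parent genotypes: bb × Bb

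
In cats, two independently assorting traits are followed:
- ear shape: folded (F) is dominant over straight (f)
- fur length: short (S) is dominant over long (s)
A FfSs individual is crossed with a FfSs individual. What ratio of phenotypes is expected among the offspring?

Dihybrid cross FfSs × FfSs — consider each gene separately:
ear shape: Ff × Ff → 1 FF, 2 Ff, 1 ff → 3 F_ : 1 ff (out of 4)
fur length: Ss × Ss → 1 SS, 2 Ss, 1 ss → 3 S_ : 1 ss (out of 4)
Combine (counts out of 4 × 4 = 16): folded/short (F_S_) = 3×3 = 9; folded/long (F_ss) = 3×1 = 3; straight/short (ffS_) = 1×3 = 3; straight/long (ffss) = 1×1 = 1
Phenotype counts (out of 16): 9 folded/short, 3 folded/long, 3 straight/short, 1 straight/long
Ratio: 9 folded/short : 3 folded/long : 3 straight/short : 1 straight/long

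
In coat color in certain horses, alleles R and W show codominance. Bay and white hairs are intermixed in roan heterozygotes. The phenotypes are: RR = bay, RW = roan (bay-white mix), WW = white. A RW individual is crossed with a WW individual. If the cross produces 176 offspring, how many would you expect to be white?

Punnett square for RW × WW:
Offspring genotypes: 2 RW, 2 WW
Phenotype counts: 2 roan (bay-white mix), 2 white
white: 2 out of 4 → fraction 1/2
Expected count = 1/2 × 176 = 88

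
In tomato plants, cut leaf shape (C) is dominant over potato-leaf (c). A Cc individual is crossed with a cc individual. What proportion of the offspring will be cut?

Punnett square for Cc × cc:
Offspring genotypes: 2 Cc, 2 cc
cut: 2, potato-leaf: 2
cut: 2 out of 4
Probability: 2/4 = 1/2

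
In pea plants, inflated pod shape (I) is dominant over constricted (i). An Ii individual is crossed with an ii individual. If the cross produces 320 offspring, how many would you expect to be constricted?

Punnett square for Ii × ii:
Offspring genotypes: 2 Ii, 2 ii
inflated: 2, constricted: 2
constricted: 2 out of 4 → fraction 1/2
Expected count = 1/2 × 320 = 160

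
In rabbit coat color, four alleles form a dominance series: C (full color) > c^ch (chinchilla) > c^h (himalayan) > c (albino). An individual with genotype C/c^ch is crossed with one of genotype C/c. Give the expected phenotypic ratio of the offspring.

Cross: C/c^ch × C/c
Allele dominance: C > c^ch > c^h > c
Offspring genotypes: 1 C/C, 1 C/c, 1 C/c^ch, 1 c^ch/c
Phenotype counts: 3 full color, 1 chinchilla
Ratio: 3 full color : 1 chinchilla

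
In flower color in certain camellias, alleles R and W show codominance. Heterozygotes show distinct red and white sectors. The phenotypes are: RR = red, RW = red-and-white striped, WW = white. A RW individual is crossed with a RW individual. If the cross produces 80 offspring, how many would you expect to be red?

Punnett square for RW × RW:
Offspring genotypes: 1 RR, 2 RW, 1 WW
Phenotype counts: 1 red, 2 red-and-white striped, 1 white
red: 1 out of 4 → fraction 1/4
Expected count = 1/4 × 80 = 20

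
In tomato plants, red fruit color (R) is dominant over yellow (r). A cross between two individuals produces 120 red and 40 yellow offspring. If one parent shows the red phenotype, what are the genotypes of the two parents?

Observed offspring: 120 red, 40 yellow
The observed ratio simplifies to 3:1. Yellow (rr) offspring appear, so each parent must contribute one r allele. The parent stated to show red carries R, so it is Rr. The other parent is then either Rr or rr: Rr × rr would give a 1:1 split, whereas Rr × Rr gives 3:1 — matching the data. So both parents are heterozygous (Rr × Rr).
Parent genotypes: Rr × Rr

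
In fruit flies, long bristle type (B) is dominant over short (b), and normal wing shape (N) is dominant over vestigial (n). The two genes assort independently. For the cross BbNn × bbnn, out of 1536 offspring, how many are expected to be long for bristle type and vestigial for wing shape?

Dihybrid cross BbNn × bbnn — consider each gene separately:
bristle type: Bb × bb → 2 Bb, 2 bb → 2 B_ : 2 bb (out of 4)
wing shape: Nn × nn → 2 Nn, 2 nn → 2 N_ : 2 nn (out of 4)
Looking for: long (B_) and vestigial (nn)
P(long) = 2/4, P(vestigial) = 2/4
P(both) = 2/4 × 2/4 = 4/16 = 1/4
Expected count = 1/4 × 1536 = 384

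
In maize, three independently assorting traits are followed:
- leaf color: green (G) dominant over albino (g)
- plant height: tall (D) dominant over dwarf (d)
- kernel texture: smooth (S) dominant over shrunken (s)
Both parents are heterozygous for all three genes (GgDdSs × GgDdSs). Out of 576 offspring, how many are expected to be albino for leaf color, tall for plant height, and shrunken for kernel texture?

Trihybrid cross: GgDdSs × GgDdSs
Each trait segregates independently with a 3:1 phenotypic ratio, so each gene contributes 3/4 (dominant) or 1/4 (recessive).
Target: albino (leaf color), tall (plant height), shrunken (kernel texture)
Probability = product of independent per-trait probabilities
= 1/4 × 3/4 × 1/4 = 3/64
Expected count = 3/64 × 576 = 27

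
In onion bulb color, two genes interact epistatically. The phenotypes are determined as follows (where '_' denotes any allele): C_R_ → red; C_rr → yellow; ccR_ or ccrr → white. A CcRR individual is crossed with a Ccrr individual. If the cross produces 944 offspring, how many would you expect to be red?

Cross: CcRR × Ccrr — consider each gene separately:
C gene: Cc × Cc → 1 CC, 2 Cc, 1 cc → 3 C_ : 1 cc (out of 4)
R gene: RR × rr → 4 Rr → 4 R_ (out of 4)
Genotype classes (out of 4 × 4 = 16): C_R_ = 3×4 = 12; ccR_ = 1×4 = 4
Apply the phenotype rules: C_R_ (12) → red; ccR_ (4) → white
Phenotype counts (out of 16): 12 red, 4 white
red: 12 out of 16 → fraction 3/4
Expected count = 3/4 × 944 = 708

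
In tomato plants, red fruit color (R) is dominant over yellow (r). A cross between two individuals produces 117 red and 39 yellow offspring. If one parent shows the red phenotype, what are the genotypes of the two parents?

Observed offspring: 117 red, 39 yellow
The observed ratio simplifies to 3:1. Yellow (rr) offspring appear, so each parent must contribute one r allele. The parent stated to show red carries R, so it is Rr. The other parent is then either Rr or rr: Rr × rr would give a 1:1 split, whereas Rr × Rr gives 3:1 — matching the data. So both parents are heterozygous (Rr × Rr).
Parent genotypes: Rr × Rr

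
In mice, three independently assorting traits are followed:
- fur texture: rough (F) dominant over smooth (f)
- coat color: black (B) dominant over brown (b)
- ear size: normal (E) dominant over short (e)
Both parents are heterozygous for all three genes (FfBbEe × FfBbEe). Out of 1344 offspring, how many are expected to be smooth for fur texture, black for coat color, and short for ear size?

Trihybrid cross: FfBbEe × FfBbEe
Each trait segregates independently with a 3:1 phenotypic ratio, so each gene contributes 3/4 (dominant) or 1/4 (recessive).
Target: smooth (fur texture), black (coat color), short (ear size)
Probability = product of independent per-trait probabilities
= 1/4 × 3/4 × 1/4 = 3/64
Expected count = 3/64 × 1344 = 63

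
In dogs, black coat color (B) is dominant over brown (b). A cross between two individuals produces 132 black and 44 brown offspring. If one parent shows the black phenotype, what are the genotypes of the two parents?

Observed offspring: 132 black, 44 brown
The observed ratio simplifies to 3:1. Brown (bb) offspring appear, so each parent must contribute one b allele. The parent stated to show black carries B, so it is Bb. The other parent is then either Bb or bb: Bb × bb would give a 1:1 split, whereas Bb × Bb gives 3:1 — matching the data. So both parents are heterozygous (Bb × Bb).
Parent genotypes: Bb × Bb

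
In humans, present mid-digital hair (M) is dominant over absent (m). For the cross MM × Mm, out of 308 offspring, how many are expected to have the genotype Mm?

Punnett square for MM × Mm:
Offspring genotypes: 2 MM, 2 Mm
Total offspring: 4
Count with target: 2
Probability: 2/4 = 1/2
Expected count = 1/2 × 308 = 154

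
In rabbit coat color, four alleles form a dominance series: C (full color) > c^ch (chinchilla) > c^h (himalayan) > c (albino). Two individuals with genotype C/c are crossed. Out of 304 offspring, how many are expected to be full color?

Cross: C/c × C/c
Allele dominance: C > c^ch > c^h > c
Offspring genotypes: 1 C/C, 2 C/c, 1 c/c
Phenotype counts: 3 full color, 1 albino
full color: 3 out of 4 → fraction 3/4
Expected count = 3/4 × 304 = 228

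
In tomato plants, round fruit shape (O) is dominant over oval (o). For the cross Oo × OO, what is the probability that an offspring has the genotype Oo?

Punnett square for Oo × OO:
Offspring genotypes: 2 OO, 2 Oo
Total offspring: 4
Count with target: 2
Probability: 2/4 = 1/2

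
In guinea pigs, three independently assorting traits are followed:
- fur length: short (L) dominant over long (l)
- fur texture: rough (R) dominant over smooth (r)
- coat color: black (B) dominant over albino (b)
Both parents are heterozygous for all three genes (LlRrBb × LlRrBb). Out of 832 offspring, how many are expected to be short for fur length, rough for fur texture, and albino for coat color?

Trihybrid cross: LlRrBb × LlRrBb
Each trait segregates independently with a 3:1 phenotypic ratio, so each gene contributes 3/4 (dominant) or 1/4 (recessive).
Target: short (fur length), rough (fur texture), albino (coat color)
Probability = product of independent per-trait probabilities
= 3/4 × 3/4 × 1/4 = 9/64
Expected count = 9/64 × 832 = 117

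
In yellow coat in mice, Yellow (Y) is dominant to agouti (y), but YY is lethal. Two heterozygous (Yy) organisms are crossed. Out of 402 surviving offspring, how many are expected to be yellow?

Cross: Yy × Yy
Punnett square offspring (before lethality): 1 YY, 2 Yy, 1 yy
The YY genotype is lethal (embryos die); surviving offspring: 2 Yy, 1 yy
yellow: 2 out of 3 → fraction 2/3
Expected count = 2/3 × 402 = 268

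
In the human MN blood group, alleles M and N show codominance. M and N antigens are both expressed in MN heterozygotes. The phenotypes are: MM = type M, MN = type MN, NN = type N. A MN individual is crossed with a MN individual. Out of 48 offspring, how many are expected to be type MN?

Punnett square for MN × MN:
Offspring genotypes: 1 MM, 2 MN, 1 NN
Phenotype counts: 1 type M, 2 type MN, 1 type N
type MN: 2 out of 4 → fraction 1/2
Expected count = 1/2 × 48 = 24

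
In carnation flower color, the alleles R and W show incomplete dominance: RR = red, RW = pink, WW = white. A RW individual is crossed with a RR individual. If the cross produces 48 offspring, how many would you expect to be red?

Punnett square for RW × RR:
Offspring genotypes: 2 RR, 2 RW
Phenotype counts: 2 red, 2 pink
red: 2 out of 4 → fraction 1/2
Expected count = 1/2 × 48 = 24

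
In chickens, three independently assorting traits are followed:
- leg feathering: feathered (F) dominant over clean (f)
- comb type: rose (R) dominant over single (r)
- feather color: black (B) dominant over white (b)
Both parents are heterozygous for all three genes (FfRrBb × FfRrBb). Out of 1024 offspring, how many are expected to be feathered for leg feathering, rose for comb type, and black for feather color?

Trihybrid cross: FfRrBb × FfRrBb
Each trait segregates independently with a 3:1 phenotypic ratio, so each gene contributes 3/4 (dominant) or 1/4 (recessive).
Target: feathered (leg feathering), rose (comb type), black (feather color)
Probability = product of independent per-trait probabilities
= 3/4 × 3/4 × 3/4 = 27/64
Expected count = 27/64 × 1024 = 432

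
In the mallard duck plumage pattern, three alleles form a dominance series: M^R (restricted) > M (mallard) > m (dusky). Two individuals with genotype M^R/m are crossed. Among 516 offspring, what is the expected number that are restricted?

Cross: M^R/m × M^R/m
Allele dominance: M^R > M > m
Offspring genotypes: 1 M^R/M^R, 2 M^R/m, 1 m/m
Phenotype counts: 3 restricted, 1 dusky
restricted: 3 out of 4 → fraction 3/4
Expected count = 3/4 × 516 = 387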